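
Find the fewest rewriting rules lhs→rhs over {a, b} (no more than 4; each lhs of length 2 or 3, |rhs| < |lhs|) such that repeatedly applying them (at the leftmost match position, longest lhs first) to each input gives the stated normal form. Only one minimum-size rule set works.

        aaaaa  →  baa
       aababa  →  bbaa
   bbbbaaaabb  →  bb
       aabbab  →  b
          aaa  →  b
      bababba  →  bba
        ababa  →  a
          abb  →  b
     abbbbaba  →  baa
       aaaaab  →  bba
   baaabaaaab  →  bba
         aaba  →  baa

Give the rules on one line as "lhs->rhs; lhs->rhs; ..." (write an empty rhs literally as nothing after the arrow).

aaa->b; aab->ba; ab->; bbb->a

  | aaaaa => baa
  | aababa => baaba => bbaa
  | bbbbaaaabb => abaaaabb => aaaabb => babb => bb
  | aabbab => babab => bab => b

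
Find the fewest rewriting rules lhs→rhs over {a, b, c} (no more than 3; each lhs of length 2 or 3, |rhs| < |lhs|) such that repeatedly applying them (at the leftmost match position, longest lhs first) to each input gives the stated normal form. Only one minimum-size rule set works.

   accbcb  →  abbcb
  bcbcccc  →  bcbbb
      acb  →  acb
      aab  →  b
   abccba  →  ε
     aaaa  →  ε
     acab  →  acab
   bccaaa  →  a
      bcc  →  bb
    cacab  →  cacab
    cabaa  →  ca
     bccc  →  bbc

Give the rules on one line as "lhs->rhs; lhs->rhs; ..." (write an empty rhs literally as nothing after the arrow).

  | accbcb => abbcb
  | bcbcccc => bcbbcc => bcbbb
  | acb
  | aab => b

aa->; ba->a; cc->b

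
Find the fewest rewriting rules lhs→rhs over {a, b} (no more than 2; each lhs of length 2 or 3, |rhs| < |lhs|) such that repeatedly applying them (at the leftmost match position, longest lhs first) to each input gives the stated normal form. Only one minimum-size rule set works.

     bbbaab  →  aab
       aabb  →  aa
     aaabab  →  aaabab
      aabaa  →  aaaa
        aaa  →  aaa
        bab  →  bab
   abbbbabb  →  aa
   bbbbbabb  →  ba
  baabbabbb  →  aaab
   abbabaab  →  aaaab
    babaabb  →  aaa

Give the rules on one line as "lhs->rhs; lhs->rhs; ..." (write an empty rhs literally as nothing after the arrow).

baa->aa; bb->

  | bbbaab => baab => aab
  | aabb => aa
  | aaabab
  | aabaa => aaaa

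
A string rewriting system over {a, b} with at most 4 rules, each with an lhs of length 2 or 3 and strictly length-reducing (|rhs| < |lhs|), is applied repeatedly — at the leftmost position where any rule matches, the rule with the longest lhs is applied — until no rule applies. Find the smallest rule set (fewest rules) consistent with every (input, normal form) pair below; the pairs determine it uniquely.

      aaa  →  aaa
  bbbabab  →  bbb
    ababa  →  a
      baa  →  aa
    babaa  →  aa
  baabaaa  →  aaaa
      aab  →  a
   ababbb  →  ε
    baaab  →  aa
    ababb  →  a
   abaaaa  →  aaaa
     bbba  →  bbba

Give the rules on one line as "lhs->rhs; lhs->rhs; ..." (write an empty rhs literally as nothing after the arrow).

ab->; abb->a; baa->aa

  | aaa
  | bbbabab => bbbab => bbb
  | ababa => aba => a
  | baa => aa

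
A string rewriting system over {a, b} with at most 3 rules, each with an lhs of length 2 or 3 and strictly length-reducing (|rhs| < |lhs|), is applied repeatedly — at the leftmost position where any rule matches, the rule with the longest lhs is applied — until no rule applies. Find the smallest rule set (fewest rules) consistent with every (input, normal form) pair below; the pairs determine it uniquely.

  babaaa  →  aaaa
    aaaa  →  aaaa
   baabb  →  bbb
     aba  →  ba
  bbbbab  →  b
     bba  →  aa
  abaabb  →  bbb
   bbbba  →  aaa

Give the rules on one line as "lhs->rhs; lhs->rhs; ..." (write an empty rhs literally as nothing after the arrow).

  | babaaa => bbaaa => aaaa
  | aaaa
  | baabb => babb => bbb
  | aba => ba

ab->b; bba->aa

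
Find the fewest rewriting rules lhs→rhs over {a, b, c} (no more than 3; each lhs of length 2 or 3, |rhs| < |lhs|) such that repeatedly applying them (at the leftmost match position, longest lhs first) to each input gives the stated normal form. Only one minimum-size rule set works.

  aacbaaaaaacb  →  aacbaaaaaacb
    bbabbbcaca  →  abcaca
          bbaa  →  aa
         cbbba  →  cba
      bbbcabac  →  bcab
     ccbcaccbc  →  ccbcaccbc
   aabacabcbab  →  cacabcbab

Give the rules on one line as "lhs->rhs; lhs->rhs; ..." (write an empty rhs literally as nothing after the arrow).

  | aacbaaaaaacb
  | bbabbbcaca => abbbcaca => abcaca
  | bbaa => aa
  | cbbba => cba

aab->c; bac->b; bb->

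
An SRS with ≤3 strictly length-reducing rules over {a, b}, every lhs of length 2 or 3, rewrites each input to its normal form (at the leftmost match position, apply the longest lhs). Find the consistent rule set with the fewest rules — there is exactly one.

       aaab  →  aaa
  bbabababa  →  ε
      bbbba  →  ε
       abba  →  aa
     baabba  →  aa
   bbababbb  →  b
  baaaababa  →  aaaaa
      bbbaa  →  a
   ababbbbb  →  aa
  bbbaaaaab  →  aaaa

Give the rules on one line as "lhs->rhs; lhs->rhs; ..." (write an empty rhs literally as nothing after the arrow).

  | aaab => aaa
  | bbabababa => babababa => bababa => baba => ba => ε
  | bbbba => bbba => bba => ba => ε
  | abba => aba => aa

ab->a; ba->; bb->b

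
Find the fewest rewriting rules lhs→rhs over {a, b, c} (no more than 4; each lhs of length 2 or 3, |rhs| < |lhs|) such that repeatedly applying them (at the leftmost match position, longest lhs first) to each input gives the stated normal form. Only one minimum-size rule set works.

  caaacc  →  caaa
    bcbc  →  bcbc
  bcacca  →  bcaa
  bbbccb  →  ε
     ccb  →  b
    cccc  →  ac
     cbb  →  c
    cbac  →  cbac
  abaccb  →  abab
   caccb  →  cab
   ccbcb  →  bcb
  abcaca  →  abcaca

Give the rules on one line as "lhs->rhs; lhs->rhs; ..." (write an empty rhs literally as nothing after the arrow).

bb->; cc->; ccc->a

  | caaacc => caaa
  | bcbc
  | bcacca => bcaa
  | bbbccb => bccb => bb => ε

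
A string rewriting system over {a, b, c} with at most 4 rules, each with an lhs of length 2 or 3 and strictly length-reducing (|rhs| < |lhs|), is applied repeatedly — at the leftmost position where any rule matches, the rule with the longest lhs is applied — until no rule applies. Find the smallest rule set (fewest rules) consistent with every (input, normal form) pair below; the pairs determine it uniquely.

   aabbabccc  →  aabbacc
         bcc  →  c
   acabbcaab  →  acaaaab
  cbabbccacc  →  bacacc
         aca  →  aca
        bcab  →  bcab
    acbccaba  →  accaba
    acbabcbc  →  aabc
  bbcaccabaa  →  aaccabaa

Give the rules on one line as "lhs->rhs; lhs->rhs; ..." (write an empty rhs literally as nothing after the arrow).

  | aabbabccc => aabbacc
  | bcc => c
  | acabbcaab => acaaaab
  | cbabbccacc => bbbccacc => bacacc

bbc->a; bcc->c; cba->b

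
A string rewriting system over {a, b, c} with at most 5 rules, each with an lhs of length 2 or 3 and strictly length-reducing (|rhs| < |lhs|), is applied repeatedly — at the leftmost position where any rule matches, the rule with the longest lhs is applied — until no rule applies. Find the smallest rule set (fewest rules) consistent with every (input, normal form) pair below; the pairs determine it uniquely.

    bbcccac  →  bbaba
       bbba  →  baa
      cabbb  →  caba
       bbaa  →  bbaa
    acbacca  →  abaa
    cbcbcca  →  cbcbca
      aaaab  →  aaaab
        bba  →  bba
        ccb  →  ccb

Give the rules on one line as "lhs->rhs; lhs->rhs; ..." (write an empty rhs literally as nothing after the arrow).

ac->a; bbb->ba; cca->ca; ccc->ab

  | bbcccac => bbabac => bbaba
  | bbba => baa
  | cabbb => caba
  | bbaa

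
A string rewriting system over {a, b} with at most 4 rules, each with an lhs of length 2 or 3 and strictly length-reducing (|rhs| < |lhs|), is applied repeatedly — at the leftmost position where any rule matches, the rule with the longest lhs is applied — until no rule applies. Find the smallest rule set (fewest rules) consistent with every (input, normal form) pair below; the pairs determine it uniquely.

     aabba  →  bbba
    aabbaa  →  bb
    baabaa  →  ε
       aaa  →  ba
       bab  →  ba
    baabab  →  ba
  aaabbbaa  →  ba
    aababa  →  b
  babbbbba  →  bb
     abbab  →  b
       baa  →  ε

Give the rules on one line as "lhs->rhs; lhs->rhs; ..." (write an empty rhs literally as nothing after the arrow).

  | aabba => bbba
  | aabbaa => bbbaa => bb
  | baabaa => baa => ε
  | aaa => ba

aa->b; ab->a; abb->ba; baa->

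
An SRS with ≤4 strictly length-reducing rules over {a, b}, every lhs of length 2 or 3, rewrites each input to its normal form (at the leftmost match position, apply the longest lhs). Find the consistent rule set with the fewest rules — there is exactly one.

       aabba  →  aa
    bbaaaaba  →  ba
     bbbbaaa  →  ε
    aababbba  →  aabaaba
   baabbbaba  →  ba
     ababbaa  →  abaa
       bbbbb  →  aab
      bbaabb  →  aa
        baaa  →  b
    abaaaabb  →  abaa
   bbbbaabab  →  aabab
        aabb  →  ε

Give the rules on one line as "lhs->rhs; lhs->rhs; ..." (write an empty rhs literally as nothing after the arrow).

  | aabba => aa
  | bbaaaaba => aaaba => ba
  | bbbbaaa => abbaaa => aaa => ε
  | aababbba => aabaaba

aaa->; bb->a; bba->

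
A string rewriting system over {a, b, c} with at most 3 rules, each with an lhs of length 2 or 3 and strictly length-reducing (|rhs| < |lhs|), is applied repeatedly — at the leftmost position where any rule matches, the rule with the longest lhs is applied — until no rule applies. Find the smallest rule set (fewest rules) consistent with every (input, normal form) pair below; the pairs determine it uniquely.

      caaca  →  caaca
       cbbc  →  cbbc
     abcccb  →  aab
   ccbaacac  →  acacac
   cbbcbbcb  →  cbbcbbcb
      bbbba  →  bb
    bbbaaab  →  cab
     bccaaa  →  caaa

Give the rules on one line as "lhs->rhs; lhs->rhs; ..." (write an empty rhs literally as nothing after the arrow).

ba->c; bba->; cc->a

  | caaca
  | cbbc
  | abcccb => abacb => accb => aab
  | ccbaacac => abaacac => acacac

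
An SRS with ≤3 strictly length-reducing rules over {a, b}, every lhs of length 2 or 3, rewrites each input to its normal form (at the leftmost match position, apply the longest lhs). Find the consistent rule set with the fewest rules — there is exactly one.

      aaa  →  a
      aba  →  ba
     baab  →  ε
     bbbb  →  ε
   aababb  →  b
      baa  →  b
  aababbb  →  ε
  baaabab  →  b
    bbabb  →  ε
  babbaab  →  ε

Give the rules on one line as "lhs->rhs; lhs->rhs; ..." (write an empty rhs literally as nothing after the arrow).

  | aaa => a
  | aba => ba
  | baab => bb => ε
  | bbbb => bb => ε

aa->; ab->b; bb->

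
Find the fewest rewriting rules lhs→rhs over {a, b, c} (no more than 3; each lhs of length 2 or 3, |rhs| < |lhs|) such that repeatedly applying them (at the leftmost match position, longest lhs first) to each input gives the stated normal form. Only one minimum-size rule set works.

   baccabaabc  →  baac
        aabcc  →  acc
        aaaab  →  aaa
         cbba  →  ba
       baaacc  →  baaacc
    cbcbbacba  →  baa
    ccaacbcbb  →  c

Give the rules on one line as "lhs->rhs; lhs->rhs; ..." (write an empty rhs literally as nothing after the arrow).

  | baccabaabc => bacbaabc => baaabc => baac
  | aabcc => acc
  | aaaab => aaa
  | cbba => ba

ab->; cb->; cca->c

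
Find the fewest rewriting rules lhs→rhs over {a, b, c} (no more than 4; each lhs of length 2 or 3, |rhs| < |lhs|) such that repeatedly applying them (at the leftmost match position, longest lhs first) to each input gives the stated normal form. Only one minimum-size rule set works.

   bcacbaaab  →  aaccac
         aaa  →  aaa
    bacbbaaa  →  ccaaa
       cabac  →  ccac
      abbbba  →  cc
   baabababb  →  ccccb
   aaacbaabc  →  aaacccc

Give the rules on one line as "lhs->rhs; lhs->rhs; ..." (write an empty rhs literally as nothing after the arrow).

  | bcacbaaab => aacbaaab => aaccaab => aaccac
  | aaa
  | bacbbaaa => ccbbaaa => ccbcaa => ccaaa
  | cabac => ccac

ab->c; ba->c; bc->a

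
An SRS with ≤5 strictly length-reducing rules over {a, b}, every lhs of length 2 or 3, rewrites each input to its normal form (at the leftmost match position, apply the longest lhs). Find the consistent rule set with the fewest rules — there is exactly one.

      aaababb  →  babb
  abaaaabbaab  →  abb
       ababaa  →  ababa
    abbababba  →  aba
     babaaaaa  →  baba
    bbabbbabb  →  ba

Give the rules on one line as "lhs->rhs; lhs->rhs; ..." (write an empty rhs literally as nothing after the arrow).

  | aaababb => aababb => babb
  | abaaaabbaab => abaaabbaab => abaabbaab => abbbaab => abaaab => abaab => abb
  | ababaa => ababa
  | abbababba => ababba => aba

aa->a; aab->b; bba->; bbb->ba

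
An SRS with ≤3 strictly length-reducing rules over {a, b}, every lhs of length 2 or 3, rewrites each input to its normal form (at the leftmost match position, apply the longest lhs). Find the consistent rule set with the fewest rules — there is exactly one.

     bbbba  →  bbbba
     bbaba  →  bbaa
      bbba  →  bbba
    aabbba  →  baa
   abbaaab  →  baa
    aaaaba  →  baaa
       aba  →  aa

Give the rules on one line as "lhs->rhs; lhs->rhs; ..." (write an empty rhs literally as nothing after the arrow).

aab->ba; ab->a

  | bbbba
  | bbaba => bbaa
  | bbba
  | aabbba => babba => baba => baa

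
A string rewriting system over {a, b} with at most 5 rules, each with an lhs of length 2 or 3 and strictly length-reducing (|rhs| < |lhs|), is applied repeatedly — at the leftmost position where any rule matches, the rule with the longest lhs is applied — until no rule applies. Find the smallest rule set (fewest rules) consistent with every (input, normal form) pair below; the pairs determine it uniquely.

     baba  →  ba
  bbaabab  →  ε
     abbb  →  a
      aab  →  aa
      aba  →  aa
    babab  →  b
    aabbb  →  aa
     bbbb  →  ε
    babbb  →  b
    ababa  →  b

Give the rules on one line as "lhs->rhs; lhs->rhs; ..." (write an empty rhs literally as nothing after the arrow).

aaa->b; ab->a; bab->b; bb->

  | baba => ba
  | bbaabab => aabab => aaab => bb => ε
  | abbb => abb => ab => a
  | aab => aa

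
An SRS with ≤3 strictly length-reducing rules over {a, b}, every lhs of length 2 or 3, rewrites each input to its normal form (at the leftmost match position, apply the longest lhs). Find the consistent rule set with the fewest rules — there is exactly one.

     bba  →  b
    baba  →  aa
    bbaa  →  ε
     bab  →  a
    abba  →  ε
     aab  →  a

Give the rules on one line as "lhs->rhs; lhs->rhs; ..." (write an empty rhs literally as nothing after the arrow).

  | bba => b
  | baba => aa
  | bbaa => ba => ε
  | bab => a

ab->; ba->; bab->a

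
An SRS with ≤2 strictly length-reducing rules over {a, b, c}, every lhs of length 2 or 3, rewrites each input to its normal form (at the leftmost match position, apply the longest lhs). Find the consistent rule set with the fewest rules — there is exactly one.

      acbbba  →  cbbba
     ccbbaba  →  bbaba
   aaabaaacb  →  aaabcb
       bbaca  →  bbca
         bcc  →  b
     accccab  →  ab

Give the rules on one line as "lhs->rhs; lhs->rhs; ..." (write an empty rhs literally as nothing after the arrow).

ac->c; cc->

  | acbbba => cbbba
  | ccbbaba => bbaba
  | aaabaaacb => aaabaacb => aaabacb => aaabcb
  | bbaca => bbca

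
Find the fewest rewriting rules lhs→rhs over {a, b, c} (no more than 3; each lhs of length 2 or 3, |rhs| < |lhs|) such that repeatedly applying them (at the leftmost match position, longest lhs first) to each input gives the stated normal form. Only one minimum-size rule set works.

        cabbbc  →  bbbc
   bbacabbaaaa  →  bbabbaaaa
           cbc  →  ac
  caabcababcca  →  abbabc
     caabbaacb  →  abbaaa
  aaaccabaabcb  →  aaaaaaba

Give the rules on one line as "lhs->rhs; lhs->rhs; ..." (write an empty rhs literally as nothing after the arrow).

  | cabbbc => bbbc
  | bbacabbaaaa => bbabbaaaa
  | cbc => ac
  | caabcababcca => abcababcca => abbabcca => abbabc

ca->; cb->a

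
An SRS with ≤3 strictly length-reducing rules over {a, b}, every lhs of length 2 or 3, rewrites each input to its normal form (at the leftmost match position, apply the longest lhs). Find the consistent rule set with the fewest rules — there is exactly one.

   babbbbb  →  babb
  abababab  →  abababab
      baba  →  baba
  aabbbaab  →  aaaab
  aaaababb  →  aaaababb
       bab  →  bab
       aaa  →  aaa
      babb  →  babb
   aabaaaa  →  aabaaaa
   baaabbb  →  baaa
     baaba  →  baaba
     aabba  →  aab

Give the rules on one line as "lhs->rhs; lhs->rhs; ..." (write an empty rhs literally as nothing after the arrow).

bba->b; bbb->

  | babbbbb => babb
  | abababab
  | baba
  | aabbbaab => aaaab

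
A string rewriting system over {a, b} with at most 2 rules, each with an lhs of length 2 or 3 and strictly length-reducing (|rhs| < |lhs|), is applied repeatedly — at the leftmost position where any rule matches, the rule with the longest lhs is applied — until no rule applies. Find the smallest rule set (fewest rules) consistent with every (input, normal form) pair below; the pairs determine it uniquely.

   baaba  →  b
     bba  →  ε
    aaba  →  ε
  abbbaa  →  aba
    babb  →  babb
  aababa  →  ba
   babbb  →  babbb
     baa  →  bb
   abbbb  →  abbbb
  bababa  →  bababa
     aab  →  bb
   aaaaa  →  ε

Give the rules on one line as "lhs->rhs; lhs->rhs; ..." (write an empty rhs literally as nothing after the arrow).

  | baaba => bbba => b
  | bba => ε
  | aaba => bba => ε
  | abbbaa => aba

aa->b; bba->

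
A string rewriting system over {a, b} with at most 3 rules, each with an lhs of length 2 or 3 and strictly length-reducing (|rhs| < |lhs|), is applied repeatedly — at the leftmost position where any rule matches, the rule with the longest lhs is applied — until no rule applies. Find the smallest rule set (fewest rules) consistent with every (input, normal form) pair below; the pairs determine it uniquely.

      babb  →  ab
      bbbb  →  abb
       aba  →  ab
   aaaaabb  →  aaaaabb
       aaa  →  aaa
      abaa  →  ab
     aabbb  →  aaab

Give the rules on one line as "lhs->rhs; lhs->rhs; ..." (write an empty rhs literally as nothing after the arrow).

  | babb => bbb => ab
  | bbbb => abb
  | aba => ab
  | aaaaabb

ba->b; bbb->ab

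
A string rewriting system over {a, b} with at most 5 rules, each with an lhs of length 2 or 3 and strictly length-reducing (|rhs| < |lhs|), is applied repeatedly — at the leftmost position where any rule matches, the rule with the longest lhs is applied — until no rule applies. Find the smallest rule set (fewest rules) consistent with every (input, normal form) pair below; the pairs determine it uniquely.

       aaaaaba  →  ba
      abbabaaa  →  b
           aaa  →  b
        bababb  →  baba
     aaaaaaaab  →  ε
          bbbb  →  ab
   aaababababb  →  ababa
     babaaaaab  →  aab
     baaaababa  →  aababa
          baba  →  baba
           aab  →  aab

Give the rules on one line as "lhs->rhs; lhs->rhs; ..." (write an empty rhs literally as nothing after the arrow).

  | aaaaaba => baaba => ba
  | abbabaaa => aabaaa => aaa => b
  | aaa => b
  | bababb => baba

aaa->b; baa->; bb->; bbb->a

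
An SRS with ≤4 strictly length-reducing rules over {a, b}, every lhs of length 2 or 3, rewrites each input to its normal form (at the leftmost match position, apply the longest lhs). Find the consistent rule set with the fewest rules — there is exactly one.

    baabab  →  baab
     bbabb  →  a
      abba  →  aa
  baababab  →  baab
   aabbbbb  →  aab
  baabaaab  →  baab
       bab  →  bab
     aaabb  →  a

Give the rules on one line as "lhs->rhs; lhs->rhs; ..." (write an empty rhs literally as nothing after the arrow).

  | baabab => baab
  | bbabb => abb => a
  | abba => aa
  | baababab => baabab => baab

aaa->a; aba->a; bb->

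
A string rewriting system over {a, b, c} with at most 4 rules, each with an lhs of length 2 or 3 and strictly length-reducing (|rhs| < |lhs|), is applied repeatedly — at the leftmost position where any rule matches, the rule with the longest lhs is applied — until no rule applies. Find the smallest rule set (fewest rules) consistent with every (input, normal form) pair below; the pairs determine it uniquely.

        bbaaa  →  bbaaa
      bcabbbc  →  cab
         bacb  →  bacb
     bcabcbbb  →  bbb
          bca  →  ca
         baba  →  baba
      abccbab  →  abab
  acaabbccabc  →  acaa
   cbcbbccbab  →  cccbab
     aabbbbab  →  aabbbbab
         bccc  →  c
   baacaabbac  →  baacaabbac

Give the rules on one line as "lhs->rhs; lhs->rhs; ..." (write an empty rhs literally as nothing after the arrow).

  | bbaaa
  | bcabbbc => cabbbc => cab
  | bacb
  | bcabcbbb => cabcbbb => cacbbb => bbb

bbc->; bc->c; bcc->; cac->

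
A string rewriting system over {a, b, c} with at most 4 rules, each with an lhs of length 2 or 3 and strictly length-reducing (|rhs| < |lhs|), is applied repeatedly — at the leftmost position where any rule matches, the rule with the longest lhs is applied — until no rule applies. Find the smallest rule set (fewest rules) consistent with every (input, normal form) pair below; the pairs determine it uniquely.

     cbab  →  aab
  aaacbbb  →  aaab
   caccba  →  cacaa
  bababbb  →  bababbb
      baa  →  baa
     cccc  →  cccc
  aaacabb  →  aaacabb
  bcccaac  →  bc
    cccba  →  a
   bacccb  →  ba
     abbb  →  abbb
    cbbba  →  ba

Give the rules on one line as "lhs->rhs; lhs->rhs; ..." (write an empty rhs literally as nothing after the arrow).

bca->b; cb->a; cbb->; cca->

  | cbab => aab
  | aaacbbb => aaab
  | caccba => cacaa
  | bababbb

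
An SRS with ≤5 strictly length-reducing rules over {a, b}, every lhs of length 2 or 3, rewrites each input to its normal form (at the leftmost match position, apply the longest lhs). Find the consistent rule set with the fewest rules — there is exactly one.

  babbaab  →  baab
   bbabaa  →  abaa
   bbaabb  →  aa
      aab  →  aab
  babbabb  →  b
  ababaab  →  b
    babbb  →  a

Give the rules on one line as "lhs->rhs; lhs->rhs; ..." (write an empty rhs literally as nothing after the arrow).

aaa->; bab->; bb->a; bba->bb

  | babbaab => baab
  | bbabaa => bbbaa => abaa
  | bbaabb => bbabb => bbbb => abb => aa
  | aab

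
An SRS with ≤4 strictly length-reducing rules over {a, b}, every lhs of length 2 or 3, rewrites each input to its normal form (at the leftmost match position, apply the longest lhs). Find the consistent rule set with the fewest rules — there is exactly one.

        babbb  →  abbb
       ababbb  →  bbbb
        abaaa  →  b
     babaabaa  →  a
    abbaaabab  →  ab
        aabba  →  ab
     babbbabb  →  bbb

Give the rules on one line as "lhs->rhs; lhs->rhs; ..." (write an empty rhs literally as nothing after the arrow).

aba->b; ba->a; baa->b

  | babbb => abbb
  | ababbb => bbbb
  | abaaa => baa => b
  | babaabaa => abaabaa => babaa => abaa => ba => a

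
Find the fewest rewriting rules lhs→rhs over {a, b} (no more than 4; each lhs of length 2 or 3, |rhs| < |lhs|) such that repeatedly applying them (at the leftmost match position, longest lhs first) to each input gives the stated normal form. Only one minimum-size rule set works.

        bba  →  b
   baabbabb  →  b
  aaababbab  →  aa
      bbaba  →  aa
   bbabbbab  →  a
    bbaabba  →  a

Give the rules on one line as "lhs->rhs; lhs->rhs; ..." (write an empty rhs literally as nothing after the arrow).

aab->; ab->b; ba->; bab->aa

  | bba => b
  | baabbabb => abbabb => bbabb => baab => ab => b
  | aaababbab => aabbab => bab => aa
  | bbaba => baaa => aa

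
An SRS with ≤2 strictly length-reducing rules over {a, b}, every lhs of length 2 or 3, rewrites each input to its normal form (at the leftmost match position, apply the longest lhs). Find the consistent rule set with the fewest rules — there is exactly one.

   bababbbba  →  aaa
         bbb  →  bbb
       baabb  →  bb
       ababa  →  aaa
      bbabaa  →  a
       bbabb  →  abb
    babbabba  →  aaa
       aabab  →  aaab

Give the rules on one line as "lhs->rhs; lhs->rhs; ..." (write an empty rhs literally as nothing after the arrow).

ba->a; baa->

  | bababbbba => ababbbba => aabbbba => aabbba => aabba => aaba => aaa
  | bbb
  | baabb => bb
  | ababa => aaba => aaa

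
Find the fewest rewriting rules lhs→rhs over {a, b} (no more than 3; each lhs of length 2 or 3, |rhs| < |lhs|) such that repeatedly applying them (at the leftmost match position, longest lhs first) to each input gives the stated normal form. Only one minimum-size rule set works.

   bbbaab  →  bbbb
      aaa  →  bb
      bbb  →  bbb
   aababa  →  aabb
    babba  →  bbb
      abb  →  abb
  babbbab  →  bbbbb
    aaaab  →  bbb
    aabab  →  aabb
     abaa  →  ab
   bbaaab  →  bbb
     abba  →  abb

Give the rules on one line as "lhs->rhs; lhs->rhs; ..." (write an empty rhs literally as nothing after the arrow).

aaa->bb; ba->b

  | bbbaab => bbbab => bbbb
  | aaa => bb
  | bbb
  | aababa => aabba => aabb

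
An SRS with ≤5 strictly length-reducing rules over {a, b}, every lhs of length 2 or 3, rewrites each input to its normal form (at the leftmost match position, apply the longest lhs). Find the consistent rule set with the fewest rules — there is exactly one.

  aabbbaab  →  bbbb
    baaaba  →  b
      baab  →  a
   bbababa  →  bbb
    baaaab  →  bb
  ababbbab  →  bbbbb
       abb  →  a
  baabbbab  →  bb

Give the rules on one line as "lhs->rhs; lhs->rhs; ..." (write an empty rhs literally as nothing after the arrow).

aa->b; ab->a; ba->; bab->bb

  | aabbbaab => bbbbaab => bbbab => bbbb
  | baaaba => aaba => bba => b
  | baab => ab => a
  | bbababa => bbbaba => bbbba => bbb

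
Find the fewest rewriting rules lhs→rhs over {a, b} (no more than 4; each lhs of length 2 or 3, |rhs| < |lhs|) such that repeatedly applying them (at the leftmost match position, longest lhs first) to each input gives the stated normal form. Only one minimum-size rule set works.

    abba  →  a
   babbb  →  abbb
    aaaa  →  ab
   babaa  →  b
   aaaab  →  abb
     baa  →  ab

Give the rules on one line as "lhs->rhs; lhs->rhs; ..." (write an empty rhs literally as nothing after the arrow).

  | abba => aba => a
  | babbb => abbb
  | aaaa => baa => ab
  | babaa => abaa => aa => b

aa->b; aba->a; ba->a; baa->ab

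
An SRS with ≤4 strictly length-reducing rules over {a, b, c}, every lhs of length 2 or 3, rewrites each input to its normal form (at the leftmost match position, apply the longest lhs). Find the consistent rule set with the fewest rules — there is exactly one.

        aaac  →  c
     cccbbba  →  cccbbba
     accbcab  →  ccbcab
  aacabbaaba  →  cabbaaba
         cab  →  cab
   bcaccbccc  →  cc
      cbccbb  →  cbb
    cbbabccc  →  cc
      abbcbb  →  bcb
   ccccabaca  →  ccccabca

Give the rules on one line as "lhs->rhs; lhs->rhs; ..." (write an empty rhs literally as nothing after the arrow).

ac->c; acb->bc; bbc->c; bcc->

  | aaac => aac => ac => c
  | cccbbba
  | accbcab => ccbcab
  | aacabbaaba => acabbaaba => cabbaaba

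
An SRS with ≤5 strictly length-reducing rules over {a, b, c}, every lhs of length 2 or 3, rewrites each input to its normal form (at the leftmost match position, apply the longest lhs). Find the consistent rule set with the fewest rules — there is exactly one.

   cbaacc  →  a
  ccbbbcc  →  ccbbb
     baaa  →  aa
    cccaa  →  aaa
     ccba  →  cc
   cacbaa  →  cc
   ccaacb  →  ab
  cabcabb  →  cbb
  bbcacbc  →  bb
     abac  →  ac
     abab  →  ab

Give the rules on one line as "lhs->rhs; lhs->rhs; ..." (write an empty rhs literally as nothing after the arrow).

ba->; bc->b; ca->c; ccc->a

  | cbaacc => cacc => ccc => a
  | ccbbbcc => ccbbbc => ccbbb
  | baaa => aa
  | cccaa => aaa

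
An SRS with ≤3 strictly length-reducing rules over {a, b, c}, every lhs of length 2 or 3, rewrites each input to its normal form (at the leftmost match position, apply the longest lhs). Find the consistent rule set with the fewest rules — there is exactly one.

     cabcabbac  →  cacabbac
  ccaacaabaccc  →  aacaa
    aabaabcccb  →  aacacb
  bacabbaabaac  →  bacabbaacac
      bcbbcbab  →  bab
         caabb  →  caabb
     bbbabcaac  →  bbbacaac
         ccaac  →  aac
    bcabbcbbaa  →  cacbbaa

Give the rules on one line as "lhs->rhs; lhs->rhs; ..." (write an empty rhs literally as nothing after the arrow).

aba->ac; bc->c; cc->

  | cabcabbac => cacabbac
  | ccaacaabaccc => aacaabaccc => aacaacccc => aacaacc => aacaa
  | aabaabcccb => aacabcccb => aacacccb => aacacb
  | bacabbaabaac => bacabbaacac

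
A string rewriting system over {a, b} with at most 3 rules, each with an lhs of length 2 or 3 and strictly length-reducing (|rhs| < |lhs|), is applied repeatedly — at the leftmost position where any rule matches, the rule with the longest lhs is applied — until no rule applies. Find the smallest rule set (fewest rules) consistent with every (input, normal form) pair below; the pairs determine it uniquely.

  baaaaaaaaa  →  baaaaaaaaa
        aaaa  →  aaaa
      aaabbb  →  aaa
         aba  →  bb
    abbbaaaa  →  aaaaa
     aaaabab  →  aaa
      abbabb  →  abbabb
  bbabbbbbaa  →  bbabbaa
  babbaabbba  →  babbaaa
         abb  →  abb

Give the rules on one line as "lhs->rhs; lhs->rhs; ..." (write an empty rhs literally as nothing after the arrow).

aba->bb; bbb->

  | baaaaaaaaa
  | aaaa
  | aaabbb => aaa
  | aba => bb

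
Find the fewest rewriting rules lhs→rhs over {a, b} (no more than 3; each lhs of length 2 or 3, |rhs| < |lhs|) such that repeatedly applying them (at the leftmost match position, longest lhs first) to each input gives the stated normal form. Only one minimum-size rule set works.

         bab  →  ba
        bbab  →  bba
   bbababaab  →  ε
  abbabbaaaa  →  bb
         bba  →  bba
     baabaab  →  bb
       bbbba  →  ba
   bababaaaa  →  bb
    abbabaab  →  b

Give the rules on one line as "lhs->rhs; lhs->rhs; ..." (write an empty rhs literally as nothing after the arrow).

aa->b; ab->a; bbb->

  | bab => ba
  | bbab => bba
  | bbababaab => bbaabaab => bbbbaab => baab => bbb => ε
  | abbabbaaaa => ababbaaaa => aabbaaaa => bbbaaaa => aaaa => baa => bb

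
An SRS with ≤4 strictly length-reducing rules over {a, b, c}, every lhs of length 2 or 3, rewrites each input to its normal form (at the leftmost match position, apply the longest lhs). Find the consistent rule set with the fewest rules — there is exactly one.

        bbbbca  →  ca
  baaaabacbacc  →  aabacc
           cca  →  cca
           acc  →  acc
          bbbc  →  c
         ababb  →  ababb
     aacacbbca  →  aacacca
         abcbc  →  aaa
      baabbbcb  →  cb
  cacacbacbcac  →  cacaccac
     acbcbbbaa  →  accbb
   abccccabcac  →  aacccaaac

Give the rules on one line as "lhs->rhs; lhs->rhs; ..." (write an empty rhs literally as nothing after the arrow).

abc->aa; baa->; bc->c; cba->

  | bbbbca => bbbca => bbca => bca => ca
  | baaaabacbacc => aabacbacc => aabacc
  | cca
  | acc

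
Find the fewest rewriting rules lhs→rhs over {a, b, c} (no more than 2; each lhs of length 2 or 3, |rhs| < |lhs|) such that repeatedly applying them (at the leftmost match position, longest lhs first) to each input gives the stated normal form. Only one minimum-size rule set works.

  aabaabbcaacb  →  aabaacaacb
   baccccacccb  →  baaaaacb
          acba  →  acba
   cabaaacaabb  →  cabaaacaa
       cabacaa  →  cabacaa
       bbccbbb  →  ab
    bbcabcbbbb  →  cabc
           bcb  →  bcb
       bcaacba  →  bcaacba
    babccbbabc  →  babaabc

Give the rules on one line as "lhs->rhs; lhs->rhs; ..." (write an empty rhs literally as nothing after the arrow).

  | aabaabbcaacb => aabaacaacb
  | baccccacccb => baaccacccb => baaaacccb => baaaaacb
  | acba
  | cabaaacaabb => cabaaacaa

bb->; cc->a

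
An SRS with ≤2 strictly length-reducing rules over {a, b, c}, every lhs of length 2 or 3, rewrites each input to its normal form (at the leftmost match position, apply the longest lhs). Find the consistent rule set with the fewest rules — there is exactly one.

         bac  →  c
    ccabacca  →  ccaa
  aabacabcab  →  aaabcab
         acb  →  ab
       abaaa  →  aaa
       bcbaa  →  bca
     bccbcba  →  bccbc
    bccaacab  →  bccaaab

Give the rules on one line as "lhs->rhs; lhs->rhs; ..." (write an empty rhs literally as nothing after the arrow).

  | bac => c
  | ccabacca => ccacca => ccaca => ccaa
  | aabacabcab => aacabcab => aaabcab
  | acb => ab

ac->a; ba->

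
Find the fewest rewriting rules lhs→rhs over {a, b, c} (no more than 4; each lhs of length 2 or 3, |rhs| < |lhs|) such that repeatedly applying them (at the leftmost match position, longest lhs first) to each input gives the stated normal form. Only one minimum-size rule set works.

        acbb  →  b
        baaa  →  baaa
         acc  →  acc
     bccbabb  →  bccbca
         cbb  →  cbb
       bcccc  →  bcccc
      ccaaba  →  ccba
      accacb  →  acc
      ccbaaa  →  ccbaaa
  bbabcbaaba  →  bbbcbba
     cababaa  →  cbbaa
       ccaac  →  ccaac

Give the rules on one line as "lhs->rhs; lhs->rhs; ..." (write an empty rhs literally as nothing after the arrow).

  | acbb => b
  | baaa
  | acc
  | bccbabb => bccbca

ab->b; abb->ca; acb->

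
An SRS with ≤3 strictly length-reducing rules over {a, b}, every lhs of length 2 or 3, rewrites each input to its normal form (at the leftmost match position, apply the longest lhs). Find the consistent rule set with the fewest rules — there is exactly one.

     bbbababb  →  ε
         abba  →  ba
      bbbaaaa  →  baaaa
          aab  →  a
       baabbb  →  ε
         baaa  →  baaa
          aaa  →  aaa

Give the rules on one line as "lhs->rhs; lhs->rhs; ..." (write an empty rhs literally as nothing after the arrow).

  | bbbababb => bababb => babb => bb => ε
  | abba => ba
  | bbbaaaa => baaaa
  | aab => a

ab->; bb->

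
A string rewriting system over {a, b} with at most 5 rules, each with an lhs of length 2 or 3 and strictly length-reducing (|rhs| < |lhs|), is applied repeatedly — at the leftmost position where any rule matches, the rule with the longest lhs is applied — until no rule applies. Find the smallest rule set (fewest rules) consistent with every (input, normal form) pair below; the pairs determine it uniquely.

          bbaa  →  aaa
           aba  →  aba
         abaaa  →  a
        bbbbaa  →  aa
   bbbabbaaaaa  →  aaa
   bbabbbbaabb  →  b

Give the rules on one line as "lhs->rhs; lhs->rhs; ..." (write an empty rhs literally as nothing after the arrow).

abb->ba; baa->bb; bab->; bb->a

  | bbaa => aaa
  | aba
  | abaaa => abba => baa => bb => a
  | bbbbaa => abbaa => baaa => bba => aa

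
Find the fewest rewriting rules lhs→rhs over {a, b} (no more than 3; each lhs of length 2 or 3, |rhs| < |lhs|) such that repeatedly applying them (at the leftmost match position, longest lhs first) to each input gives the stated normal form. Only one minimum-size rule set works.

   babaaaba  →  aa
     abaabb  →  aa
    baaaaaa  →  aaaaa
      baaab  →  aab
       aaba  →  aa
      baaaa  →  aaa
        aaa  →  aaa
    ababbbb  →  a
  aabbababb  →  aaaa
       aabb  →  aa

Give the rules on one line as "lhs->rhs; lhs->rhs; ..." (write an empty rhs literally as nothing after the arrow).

  | babaaaba => baaaba => aaba => aa
  | abaabb => aabb => aa
  | baaaaaa => aaaaa
  | baaab => aab

ba->; bb->; bba->aa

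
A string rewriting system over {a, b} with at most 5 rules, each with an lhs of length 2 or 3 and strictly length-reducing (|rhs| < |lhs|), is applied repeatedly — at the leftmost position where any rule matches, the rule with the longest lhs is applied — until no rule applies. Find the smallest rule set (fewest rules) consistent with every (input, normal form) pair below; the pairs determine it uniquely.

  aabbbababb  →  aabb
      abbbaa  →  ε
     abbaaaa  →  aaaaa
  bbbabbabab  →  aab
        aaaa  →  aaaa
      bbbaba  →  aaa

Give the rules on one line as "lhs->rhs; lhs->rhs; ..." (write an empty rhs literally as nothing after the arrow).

aba->b; ba->; bab->aa; bba->a

  | aabbbababb => aabababb => abbabb => aabb
  | abbbaa => abaa => ba => ε
  | abbaaaa => aaaaa
  | bbbabbabab => babbabab => aababab => abbab => aab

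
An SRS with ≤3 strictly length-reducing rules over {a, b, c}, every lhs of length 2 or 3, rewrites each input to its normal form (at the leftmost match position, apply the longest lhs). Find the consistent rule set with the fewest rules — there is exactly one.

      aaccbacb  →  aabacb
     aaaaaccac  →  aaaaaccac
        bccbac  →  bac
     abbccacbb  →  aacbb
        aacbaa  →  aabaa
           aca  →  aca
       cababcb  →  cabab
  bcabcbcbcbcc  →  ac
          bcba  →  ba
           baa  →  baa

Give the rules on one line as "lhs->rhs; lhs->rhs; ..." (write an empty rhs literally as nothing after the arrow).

bc->; cba->ba

  | aaccbacb => aacbacb => aabacb
  | aaaaaccac
  | bccbac => cbac => bac
  | abbccacbb => abcacbb => aacbb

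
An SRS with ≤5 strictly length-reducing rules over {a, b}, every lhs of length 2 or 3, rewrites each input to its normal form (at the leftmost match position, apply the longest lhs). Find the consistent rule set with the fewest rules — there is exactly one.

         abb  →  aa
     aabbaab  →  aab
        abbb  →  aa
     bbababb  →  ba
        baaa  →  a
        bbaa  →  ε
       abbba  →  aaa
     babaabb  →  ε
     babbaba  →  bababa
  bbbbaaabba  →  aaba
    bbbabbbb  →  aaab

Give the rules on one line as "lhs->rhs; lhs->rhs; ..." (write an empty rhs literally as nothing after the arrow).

  | abb => aa
  | aabbaab => aabaab => aab
  | abbb => aa
  | bbababb => bababb => babaa => ba

baa->; bb->a; bba->ba; bbb->a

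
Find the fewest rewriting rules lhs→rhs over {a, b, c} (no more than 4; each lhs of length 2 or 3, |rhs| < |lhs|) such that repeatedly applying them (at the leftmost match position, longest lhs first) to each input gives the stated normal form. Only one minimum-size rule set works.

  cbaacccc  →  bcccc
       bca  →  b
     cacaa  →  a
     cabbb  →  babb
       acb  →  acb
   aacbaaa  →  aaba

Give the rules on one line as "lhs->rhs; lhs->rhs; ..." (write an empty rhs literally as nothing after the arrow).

  | cbaacccc => bcacccc => bcccc
  | bca => b
  | cacaa => caa => a
  | cabbb => babb

ca->; cab->ba; cba->bc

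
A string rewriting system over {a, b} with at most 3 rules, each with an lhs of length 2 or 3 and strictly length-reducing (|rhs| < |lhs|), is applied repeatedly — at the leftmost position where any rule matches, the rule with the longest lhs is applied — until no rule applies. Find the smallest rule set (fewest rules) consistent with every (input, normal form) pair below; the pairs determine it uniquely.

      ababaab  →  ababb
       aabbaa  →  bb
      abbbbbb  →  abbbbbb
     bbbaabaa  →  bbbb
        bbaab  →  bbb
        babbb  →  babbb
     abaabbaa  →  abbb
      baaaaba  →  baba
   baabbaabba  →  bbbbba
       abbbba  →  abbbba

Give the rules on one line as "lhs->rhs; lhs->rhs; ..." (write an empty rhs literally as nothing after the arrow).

aa->; aaa->

  | ababaab => ababb
  | aabbaa => bbaa => bb
  | abbbbbb
  | bbbaabaa => bbbbaa => bbbb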